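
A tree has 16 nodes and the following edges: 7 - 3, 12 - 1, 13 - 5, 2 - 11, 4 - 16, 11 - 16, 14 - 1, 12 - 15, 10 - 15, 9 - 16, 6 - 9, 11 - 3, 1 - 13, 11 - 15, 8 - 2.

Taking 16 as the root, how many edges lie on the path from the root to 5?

16 → 11 → 15 → 12 → 1 → 13 → 5 — 6 edges.

6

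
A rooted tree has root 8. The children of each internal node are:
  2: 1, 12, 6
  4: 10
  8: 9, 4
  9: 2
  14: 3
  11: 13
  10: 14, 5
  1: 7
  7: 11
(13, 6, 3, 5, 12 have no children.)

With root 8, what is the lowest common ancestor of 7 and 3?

8

Ancestors of 7 (toward the root): 7, 1, 2, 9, 8.
Ancestors of 3: 3, 14, 10, 4, 8.
The deepest node appearing in both lists is 8.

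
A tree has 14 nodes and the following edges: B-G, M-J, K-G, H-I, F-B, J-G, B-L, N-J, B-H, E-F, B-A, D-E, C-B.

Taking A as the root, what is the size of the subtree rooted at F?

3

F's subtree: {F, E, D}, size 3.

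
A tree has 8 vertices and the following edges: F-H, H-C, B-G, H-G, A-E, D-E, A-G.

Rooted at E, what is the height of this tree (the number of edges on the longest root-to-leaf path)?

A deepest node is F, reached by E–A–G–H–F.
That path has 4 edges, so the height is 4.

4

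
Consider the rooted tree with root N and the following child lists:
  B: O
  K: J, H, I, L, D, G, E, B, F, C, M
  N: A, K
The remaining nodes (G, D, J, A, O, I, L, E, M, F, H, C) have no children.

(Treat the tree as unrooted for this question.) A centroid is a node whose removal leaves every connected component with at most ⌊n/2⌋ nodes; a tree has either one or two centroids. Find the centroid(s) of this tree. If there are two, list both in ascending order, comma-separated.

K

Removing K splits the tree into components of sizes 2, 2, 1, 1, 1, 1, 1, 1, 1, 1, 1, 1; the largest is 2 ≤ ⌊15/2⌋ = 7.
Every other node leaves some component of size > 7, so the centroid is unique.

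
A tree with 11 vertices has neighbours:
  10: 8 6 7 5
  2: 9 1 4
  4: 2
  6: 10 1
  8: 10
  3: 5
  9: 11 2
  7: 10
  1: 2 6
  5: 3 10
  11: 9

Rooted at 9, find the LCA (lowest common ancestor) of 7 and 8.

10

Ancestors of 7 (toward the root): 7, 10, 6, 1, 2, 9.
Ancestors of 8: 8, 10, 6, 1, 2, 9.
The deepest node appearing in both lists is 10.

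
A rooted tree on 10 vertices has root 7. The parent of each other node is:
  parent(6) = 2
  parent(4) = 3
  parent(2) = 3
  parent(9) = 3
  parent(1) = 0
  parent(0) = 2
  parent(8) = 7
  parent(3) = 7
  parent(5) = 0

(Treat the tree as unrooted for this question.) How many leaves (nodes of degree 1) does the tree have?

The leaves are 1, 4, 5, 6, 8, 9.
That is 6 leaves.

6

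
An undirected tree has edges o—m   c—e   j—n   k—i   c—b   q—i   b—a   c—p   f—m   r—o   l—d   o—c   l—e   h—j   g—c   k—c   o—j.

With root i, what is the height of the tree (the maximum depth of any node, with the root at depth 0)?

h sits deepest: i → k → c → o → j → h — 5 edges from the root.

5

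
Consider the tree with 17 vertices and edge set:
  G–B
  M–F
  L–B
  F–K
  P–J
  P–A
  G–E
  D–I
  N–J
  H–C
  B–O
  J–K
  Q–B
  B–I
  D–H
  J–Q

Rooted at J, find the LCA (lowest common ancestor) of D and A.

J

Ancestors of D (toward the root): D, I, B, Q, J.
Ancestors of A: A, P, J.
The deepest node appearing in both lists is J.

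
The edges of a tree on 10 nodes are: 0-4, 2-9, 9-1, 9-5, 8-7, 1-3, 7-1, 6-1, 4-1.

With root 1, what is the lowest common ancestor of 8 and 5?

8's ancestor chain is 8, 7, 1 and 5's is 5, 9, 1; they first meet at 1.

1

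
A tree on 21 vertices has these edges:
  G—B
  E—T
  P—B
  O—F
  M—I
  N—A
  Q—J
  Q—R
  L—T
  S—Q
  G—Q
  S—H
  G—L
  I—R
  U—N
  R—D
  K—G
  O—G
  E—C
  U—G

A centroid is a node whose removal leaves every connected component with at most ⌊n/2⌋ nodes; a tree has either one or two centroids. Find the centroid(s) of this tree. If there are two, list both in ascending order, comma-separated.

G

Removing G splits the tree into components of sizes 8, 4, 3, 2, 2, 1; the largest is 8 ≤ ⌊21/2⌋ = 10.
Every other node leaves some component of size > 10, so the centroid is unique.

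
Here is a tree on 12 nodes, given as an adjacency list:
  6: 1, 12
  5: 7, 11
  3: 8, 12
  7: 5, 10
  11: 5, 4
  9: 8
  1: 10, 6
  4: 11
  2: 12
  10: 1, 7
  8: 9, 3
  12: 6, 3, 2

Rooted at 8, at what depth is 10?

5

Climbing from 10 to the root: 10–1–6–12–3–8. That's 5 steps.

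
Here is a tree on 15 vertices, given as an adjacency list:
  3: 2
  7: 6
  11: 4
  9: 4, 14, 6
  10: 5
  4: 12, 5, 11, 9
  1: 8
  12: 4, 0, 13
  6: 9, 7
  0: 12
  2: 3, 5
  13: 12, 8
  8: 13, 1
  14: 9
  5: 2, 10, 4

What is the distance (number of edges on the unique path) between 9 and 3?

4

9 – 4 – 5 – 2 – 3: 4 edges.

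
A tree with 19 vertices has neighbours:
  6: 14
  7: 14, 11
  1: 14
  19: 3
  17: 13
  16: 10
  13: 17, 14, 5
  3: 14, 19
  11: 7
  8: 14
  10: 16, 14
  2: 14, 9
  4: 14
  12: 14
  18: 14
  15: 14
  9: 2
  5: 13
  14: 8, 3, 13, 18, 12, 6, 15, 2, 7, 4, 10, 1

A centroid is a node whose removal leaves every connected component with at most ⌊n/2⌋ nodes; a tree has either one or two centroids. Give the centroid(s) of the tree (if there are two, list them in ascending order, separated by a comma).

Removing 14 splits the tree into components of sizes 3, 2, 2, 2, 2, 1, 1, 1, 1, 1, 1, 1; the largest is 3 ≤ ⌊19/2⌋ = 9.
Every other node leaves some component of size > 9, so the centroid is unique.

14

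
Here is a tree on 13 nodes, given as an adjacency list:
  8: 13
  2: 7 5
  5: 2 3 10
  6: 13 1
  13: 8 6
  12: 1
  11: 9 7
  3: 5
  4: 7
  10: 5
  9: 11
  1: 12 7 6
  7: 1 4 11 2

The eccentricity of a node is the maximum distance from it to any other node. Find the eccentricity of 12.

Distances from 12 peak at 5, attained at 10 (3 also at distance 5).
12 – 1 – 7 – 2 – 5 – 10

5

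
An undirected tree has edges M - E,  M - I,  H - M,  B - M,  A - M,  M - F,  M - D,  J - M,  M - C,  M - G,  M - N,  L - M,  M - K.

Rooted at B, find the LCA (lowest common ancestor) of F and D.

M

F's ancestor chain is F, M, B and D's is D, M, B; they first meet at M.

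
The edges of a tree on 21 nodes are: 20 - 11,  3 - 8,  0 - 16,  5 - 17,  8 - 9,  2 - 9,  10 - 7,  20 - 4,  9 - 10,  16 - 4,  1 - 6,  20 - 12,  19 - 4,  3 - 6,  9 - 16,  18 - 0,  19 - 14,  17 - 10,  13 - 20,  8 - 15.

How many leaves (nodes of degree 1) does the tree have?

10

The leaves are 1, 2, 5, 7, 11, 12, 13, 14, 15, 18.
That is 10 leaves.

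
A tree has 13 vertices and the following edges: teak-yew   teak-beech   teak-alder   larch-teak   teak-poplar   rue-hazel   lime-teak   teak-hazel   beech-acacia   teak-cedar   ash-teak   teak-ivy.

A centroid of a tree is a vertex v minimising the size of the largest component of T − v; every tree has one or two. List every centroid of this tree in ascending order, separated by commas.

teak

Removing teak splits the tree into components of sizes 2, 2, 1, 1, 1, 1, 1, 1, 1, 1; the largest is 2 ≤ ⌊13/2⌋ = 6.
No neighbour of teak does as well, so teak is the unique centroid.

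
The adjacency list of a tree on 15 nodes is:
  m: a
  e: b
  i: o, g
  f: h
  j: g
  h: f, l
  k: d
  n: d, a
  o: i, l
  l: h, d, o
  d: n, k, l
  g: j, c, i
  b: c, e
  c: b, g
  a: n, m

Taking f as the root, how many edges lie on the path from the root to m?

Path from f to m: f → h → l → d → n → a → m, which has 6 edges.

6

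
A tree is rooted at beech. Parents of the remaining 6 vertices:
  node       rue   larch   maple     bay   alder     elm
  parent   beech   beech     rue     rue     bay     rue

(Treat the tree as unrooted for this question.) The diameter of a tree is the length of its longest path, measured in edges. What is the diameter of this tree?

4

A longest path is alder–bay–rue–beech–larch, with 4 edges.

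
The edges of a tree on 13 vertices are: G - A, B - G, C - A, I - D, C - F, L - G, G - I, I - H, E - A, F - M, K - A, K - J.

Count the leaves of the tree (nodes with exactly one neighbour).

7

Degree-1 nodes: B, D, E, H, J, L, M — 7 of them.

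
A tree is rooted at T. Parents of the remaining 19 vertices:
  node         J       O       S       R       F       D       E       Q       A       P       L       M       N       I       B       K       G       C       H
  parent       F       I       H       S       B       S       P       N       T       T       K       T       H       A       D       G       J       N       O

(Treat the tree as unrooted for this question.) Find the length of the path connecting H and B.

H–S–D–B: 3 edges.

3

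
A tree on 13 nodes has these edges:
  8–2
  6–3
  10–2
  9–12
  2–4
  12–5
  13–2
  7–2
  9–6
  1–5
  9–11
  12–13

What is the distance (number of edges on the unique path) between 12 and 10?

Walking from 12: 12–13–2–10. Length 3.

3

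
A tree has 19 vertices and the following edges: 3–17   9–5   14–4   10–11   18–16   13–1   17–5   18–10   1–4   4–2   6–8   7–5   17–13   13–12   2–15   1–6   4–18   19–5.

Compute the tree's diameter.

8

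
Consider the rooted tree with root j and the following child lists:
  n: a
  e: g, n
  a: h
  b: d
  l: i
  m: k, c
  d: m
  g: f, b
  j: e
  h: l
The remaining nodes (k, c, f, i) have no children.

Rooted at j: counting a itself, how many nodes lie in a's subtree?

The subtree rooted at a contains: a, h, l, i — 4 nodes.

4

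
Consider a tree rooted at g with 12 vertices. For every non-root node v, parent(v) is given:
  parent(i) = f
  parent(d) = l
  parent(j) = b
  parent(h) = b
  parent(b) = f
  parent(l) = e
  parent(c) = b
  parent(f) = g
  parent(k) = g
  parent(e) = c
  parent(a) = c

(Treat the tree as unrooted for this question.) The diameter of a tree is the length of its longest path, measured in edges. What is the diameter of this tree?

7

BFS from k reaches d last, at distance 7; BFS from d confirms no node is farther.
Path: k-g-f-b-c-e-l-d.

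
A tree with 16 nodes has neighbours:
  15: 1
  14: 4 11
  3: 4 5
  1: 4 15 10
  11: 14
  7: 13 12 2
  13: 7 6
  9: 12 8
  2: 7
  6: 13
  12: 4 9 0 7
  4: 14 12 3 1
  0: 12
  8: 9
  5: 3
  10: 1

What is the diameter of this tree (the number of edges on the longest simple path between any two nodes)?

6

A longest path is 6 – 13 – 7 – 12 – 4 – 3 – 5, with 6 edges.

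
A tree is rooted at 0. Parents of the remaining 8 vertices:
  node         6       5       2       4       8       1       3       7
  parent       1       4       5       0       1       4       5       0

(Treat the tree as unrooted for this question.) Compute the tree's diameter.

4

BFS from 2 reaches 8 last, at distance 4; BFS from 8 confirms no node is farther.
Path: 2 – 5 – 4 – 1 – 8.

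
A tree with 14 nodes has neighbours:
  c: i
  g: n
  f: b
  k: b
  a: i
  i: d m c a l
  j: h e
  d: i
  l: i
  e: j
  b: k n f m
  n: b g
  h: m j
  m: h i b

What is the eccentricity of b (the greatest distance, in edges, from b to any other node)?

A farthest node from b is e.
The path b-m-h-j-e has 4 edges.

4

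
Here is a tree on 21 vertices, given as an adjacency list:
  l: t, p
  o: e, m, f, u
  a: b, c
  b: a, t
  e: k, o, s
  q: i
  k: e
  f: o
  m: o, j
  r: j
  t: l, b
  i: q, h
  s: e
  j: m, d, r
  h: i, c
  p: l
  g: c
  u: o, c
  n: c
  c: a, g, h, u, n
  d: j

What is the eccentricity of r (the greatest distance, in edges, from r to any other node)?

10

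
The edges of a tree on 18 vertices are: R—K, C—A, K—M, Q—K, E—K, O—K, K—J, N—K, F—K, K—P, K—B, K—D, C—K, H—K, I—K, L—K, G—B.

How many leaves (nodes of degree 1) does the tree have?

15

Exactly 15 nodes have a single neighbour: A, D, E, F, G, H, I, J, L, M, N, O, P, Q, R.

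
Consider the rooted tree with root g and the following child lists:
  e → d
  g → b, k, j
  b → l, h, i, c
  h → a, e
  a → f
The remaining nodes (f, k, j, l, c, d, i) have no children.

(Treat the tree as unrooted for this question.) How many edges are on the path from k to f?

5

k – g – b – h – a – f: 5 edges.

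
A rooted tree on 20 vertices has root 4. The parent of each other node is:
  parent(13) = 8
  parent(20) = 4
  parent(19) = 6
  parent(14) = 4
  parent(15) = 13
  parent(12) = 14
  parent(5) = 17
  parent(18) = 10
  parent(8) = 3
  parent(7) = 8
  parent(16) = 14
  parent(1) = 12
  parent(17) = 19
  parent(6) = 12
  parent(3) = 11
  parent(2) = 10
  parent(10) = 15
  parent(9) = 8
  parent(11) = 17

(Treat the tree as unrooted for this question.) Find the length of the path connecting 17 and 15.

5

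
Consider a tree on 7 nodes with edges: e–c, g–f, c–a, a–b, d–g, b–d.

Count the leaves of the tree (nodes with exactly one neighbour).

The leaves are e, f.
That is 2 leaves.

2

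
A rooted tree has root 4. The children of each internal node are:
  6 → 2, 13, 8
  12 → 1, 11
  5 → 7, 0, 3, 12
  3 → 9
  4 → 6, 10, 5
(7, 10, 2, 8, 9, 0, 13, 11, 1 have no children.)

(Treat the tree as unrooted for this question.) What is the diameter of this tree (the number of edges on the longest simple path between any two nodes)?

5

Starting from 2, a farthest node is 9 at distance 5.
One longest path: 2 – 6 – 4 – 5 – 3 – 9.
So the diameter is 5.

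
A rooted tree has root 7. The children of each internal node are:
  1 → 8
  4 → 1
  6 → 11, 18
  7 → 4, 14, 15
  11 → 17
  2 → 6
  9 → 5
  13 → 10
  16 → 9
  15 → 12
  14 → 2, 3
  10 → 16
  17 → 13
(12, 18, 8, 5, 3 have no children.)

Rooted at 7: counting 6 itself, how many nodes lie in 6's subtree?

9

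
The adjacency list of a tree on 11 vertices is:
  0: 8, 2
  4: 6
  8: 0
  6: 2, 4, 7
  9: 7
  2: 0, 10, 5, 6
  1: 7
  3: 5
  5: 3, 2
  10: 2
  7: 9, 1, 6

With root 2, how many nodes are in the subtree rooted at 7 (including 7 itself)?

3

The subtree rooted at 7 contains: 7, 9, 1 — 3 nodes.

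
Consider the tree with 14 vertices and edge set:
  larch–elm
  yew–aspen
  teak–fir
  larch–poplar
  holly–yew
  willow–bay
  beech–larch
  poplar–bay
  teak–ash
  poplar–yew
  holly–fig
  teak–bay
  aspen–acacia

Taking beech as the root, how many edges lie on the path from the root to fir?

5

beech – larch – poplar – bay – teak – fir — 5 edges.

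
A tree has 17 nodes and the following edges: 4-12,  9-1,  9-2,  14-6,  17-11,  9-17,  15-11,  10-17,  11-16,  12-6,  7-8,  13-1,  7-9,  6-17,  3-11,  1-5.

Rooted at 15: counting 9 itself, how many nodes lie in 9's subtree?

Descendants of 9 (including itself): 9, 1, 7, 2, 13, 5, 8. That's 7.

7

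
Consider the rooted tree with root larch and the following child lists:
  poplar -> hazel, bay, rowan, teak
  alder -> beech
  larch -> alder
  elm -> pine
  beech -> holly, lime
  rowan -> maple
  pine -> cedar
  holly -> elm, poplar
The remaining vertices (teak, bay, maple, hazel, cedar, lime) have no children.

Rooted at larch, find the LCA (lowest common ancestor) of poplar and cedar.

Ancestors of poplar (toward the root): poplar, holly, beech, alder, larch.
Ancestors of cedar: cedar, pine, elm, holly, beech, alder, larch.
The deepest node appearing in both lists is holly.

holly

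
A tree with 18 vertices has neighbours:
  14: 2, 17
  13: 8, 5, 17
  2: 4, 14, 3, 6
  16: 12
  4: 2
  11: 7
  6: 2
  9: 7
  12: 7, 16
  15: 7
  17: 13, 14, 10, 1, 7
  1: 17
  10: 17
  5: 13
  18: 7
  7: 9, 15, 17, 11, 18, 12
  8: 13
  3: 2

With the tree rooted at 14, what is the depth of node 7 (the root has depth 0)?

2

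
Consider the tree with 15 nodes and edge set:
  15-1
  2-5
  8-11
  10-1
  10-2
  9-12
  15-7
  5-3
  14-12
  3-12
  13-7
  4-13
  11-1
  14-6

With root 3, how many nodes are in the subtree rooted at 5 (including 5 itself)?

10

Descendants of 5 (including itself): 5, 2, 10, 1, 11, 15, 8, 7, 13, 4. That's 10.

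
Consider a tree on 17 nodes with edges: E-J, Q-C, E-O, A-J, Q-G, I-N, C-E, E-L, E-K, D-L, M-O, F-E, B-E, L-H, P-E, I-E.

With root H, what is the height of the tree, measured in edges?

5

The longest root-to-leaf path is H – L – E – C – Q – G (5 edges).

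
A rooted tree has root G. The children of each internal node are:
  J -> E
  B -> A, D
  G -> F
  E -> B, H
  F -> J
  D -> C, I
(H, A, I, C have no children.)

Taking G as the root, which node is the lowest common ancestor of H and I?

E

Ancestors of H (toward the root): H, E, J, F, G.
Ancestors of I: I, D, B, E, J, F, G.
The deepest node appearing in both lists is E.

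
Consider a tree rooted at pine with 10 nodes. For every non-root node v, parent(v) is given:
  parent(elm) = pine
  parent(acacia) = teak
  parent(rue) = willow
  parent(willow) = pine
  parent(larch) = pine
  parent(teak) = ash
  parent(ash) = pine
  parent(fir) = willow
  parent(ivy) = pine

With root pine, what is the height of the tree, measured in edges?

A deepest node is acacia, reached by pine-ash-teak-acacia.
That path has 3 edges, so the height is 3.

3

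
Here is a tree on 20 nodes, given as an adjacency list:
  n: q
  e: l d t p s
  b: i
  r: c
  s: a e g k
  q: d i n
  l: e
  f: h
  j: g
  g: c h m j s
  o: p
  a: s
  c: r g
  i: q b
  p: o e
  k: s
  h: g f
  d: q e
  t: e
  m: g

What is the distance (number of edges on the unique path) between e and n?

3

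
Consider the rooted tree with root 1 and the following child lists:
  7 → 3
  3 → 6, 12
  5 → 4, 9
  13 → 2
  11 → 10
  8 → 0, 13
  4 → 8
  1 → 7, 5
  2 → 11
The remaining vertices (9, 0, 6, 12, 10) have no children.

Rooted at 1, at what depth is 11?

6

1 → 5 → 4 → 8 → 13 → 2 → 11 — 6 edges.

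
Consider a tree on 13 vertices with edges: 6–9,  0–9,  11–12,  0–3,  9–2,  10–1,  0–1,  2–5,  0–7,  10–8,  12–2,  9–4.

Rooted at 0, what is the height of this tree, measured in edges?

A deepest node is 11, reached by 0 → 9 → 2 → 12 → 11.
That path has 4 edges, so the height is 4.

4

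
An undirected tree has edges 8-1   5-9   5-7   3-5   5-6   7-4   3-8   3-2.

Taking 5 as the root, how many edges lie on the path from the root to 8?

2

Climbing from 8 to the root: 8–3–5. That's 2 steps.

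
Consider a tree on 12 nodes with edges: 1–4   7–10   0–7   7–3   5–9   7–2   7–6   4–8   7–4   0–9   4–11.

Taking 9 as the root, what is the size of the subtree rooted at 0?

The subtree rooted at 0 contains: 0, 7, 4, 2, 10, 6, 3, 11, 8, 1 — 10 nodes.

10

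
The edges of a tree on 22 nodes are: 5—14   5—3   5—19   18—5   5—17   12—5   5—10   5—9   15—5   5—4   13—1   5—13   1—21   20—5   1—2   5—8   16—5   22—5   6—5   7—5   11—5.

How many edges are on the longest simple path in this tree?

4

Starting from 21, a farthest node is 9 at distance 4.
One longest path: 21–1–13–5–9.
So the diameter is 4.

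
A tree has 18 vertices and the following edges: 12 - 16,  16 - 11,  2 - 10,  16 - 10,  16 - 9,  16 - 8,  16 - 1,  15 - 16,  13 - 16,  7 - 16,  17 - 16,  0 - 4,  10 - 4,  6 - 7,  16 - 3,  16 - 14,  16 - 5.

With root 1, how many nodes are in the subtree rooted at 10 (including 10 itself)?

4

The subtree rooted at 10 contains: 10, 2, 4, 0 — 4 nodes.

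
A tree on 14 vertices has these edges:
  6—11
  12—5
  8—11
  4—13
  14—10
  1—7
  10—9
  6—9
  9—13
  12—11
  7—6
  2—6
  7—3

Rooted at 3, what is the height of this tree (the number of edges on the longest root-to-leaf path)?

5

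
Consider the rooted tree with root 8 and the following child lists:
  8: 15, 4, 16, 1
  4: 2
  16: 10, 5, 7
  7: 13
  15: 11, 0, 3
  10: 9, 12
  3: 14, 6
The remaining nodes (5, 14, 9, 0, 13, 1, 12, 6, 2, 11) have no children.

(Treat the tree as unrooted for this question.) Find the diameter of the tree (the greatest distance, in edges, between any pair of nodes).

BFS from 9 reaches 6 last, at distance 6; BFS from 6 confirms no node is farther.
Path: 9 – 10 – 16 – 8 – 15 – 3 – 6.

6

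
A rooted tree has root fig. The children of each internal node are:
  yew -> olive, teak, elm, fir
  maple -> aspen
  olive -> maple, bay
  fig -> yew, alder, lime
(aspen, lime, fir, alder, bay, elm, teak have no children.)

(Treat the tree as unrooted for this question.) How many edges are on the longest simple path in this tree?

5

A longest path is lime-fig-yew-olive-maple-aspen, with 5 edges.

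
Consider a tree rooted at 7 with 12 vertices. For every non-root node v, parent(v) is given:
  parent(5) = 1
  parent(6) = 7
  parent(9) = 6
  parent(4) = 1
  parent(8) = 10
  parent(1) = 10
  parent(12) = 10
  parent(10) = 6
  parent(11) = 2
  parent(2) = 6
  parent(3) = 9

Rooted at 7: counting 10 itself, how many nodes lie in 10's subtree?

6

Descendants of 10 (including itself): 10, 1, 12, 8, 5, 4. That's 6.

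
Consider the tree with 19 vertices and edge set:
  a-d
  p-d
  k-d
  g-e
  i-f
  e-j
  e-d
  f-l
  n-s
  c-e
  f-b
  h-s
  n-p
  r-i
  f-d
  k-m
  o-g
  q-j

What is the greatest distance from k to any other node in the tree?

5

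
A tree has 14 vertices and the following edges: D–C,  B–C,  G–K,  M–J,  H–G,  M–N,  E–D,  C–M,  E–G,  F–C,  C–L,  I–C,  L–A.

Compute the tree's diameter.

Starting from A, a farthest node is H at distance 6.
One longest path: A – L – C – D – E – G – H.
So the diameter is 6.

6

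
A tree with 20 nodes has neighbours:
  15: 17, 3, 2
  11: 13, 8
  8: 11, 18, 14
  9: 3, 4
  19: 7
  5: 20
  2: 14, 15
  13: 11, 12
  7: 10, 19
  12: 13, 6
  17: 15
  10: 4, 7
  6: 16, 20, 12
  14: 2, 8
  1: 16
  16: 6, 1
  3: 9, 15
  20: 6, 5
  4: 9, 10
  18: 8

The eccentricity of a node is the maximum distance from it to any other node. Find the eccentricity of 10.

13

A farthest node from 10 is 1 (5 also at distance 13).
The path 10 – 4 – 9 – 3 – 15 – 2 – 14 – 8 – 11 – 13 – 12 – 6 – 16 – 1 has 13 edges.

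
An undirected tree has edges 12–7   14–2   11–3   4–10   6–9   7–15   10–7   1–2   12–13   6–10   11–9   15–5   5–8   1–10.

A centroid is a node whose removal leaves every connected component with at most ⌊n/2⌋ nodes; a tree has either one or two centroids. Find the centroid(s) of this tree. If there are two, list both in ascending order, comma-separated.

10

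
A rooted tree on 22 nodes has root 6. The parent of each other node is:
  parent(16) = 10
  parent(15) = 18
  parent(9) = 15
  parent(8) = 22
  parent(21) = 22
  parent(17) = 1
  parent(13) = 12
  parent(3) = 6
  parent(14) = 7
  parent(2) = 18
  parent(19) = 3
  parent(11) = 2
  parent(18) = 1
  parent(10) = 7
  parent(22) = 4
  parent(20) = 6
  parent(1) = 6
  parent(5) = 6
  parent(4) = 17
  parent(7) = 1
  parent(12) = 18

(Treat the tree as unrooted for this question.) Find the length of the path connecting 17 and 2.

3

17–1–18–2: 3 edges.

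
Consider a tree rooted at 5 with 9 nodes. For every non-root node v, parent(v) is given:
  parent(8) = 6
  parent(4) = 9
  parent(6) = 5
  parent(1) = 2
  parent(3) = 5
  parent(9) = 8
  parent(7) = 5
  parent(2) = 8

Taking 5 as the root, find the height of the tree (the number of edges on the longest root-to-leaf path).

4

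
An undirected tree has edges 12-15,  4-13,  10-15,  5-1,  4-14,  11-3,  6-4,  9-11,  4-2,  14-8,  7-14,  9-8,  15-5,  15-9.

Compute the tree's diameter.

7

A longest path is 13-4-14-8-9-15-5-1, with 7 edges.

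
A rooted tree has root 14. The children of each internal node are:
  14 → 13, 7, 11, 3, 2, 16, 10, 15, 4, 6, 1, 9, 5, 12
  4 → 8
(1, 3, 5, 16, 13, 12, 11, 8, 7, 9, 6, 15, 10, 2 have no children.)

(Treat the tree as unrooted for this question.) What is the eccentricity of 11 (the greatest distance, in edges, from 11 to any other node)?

A farthest node from 11 is 8.
The path 11 – 14 – 4 – 8 has 3 edges.

3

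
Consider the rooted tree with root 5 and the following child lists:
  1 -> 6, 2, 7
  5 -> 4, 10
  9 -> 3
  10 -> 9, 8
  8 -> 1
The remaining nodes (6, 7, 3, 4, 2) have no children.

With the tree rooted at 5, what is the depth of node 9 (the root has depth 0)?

Climbing from 9 to the root: 9 → 10 → 5. That's 2 steps.

2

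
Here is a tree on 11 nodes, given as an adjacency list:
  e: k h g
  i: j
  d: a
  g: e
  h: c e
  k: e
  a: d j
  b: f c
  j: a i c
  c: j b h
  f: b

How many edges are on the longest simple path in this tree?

A longest path is d-a-j-c-h-e-k, with 6 edges.

6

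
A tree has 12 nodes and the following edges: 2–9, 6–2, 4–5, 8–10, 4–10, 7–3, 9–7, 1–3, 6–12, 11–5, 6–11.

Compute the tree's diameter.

10

BFS from 1 reaches 8 last, at distance 10; BFS from 8 confirms no node is farther.
Path: 1 - 3 - 7 - 9 - 2 - 6 - 11 - 5 - 4 - 10 - 8.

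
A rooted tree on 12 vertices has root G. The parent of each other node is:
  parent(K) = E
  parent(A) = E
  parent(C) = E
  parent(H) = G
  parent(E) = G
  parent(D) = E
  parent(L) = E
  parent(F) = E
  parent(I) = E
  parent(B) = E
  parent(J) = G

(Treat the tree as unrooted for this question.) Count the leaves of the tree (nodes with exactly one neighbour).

10

Degree-1 nodes: A, B, C, D, F, H, I, J, K, L — 10 of them.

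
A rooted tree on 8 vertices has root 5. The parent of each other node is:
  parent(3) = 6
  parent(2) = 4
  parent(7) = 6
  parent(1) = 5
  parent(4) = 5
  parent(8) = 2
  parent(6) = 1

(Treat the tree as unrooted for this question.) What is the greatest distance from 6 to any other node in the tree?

5

A farthest node from 6 is 8.
The path 6 – 1 – 5 – 4 – 2 – 8 has 5 edges.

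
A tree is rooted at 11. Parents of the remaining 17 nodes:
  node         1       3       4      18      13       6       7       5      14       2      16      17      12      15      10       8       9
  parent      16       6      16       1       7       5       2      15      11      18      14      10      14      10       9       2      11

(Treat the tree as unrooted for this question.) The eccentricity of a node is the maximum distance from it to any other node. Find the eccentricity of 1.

Distances from 1 peak at 9, attained at 3.
1 – 16 – 14 – 11 – 9 – 10 – 15 – 5 – 6 – 3

9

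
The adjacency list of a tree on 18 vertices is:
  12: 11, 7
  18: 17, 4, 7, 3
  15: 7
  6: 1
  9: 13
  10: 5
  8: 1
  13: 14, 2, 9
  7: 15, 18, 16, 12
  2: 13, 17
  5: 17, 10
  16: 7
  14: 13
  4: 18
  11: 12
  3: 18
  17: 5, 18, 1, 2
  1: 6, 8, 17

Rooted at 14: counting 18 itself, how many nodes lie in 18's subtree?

8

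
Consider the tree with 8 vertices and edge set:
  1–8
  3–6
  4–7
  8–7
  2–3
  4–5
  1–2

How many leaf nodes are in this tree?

2

Degree-1 nodes: 5, 6 — 2 of them.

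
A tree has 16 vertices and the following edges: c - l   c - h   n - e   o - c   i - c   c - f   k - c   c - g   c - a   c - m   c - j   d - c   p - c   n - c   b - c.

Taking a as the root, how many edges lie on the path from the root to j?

2

Path from a to j: a–c–j, which has 2 edges.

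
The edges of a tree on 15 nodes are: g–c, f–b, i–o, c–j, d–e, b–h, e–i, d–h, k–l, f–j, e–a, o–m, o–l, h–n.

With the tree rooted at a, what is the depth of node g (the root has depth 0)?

8

Path from a to g: a–e–d–h–b–f–j–c–g, which has 8 edges.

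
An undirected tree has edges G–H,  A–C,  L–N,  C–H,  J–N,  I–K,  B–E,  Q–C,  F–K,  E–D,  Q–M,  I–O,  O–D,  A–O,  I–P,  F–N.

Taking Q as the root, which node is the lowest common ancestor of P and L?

P's ancestor chain is P, I, O, A, C, Q and L's is L, N, F, K, I, O, A, C, Q; they first meet at I.

I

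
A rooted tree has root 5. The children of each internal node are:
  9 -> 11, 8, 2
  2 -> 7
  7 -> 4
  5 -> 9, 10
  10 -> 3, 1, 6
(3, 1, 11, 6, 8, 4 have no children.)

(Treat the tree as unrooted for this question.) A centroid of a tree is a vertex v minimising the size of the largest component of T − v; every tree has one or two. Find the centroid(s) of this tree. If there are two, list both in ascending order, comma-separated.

9

If 9 is removed the pieces have sizes 5, 3, 1, 1, all ≤ ⌊11/2⌋ = 5.
No neighbour of 9 does as well, so 9 is the unique centroid.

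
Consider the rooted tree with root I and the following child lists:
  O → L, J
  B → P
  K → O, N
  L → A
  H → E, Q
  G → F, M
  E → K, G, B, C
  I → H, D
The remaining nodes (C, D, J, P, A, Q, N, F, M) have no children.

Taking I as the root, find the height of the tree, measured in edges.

A deepest node is A, reached by I-H-E-K-O-L-A.
That path has 6 edges, so the height is 6.

6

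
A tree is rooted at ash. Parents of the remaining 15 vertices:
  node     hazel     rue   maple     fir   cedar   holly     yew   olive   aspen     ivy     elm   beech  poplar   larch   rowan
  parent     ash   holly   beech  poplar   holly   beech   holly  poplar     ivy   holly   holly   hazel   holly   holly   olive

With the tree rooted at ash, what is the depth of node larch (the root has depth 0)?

4

Climbing from larch to the root: larch–holly–beech–hazel–ash. That's 4 steps.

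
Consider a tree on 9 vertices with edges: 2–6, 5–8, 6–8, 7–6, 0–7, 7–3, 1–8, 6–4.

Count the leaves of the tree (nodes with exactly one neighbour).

6

The leaves are 0, 1, 2, 3, 4, 5.
That is 6 leaves.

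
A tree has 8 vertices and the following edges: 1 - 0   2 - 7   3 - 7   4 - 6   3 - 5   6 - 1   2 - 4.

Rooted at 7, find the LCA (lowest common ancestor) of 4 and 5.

7

Ancestors of 4 (toward the root): 4, 2, 7.
Ancestors of 5: 5, 3, 7.
The deepest node appearing in both lists is 7.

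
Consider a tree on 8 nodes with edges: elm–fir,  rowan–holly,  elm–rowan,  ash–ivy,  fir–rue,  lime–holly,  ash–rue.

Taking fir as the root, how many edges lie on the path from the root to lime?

Climbing from lime to the root: lime → holly → rowan → elm → fir. That's 4 steps.

4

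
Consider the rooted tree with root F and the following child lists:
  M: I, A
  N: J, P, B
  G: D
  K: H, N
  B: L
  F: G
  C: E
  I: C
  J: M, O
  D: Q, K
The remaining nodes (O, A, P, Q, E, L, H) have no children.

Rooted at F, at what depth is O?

6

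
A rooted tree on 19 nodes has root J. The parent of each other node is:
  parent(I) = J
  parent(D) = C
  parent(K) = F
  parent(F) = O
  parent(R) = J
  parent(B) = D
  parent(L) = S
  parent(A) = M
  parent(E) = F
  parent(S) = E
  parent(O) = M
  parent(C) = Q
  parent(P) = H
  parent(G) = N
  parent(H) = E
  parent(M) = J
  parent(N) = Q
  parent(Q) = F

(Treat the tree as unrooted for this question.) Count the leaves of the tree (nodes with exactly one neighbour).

Exactly 8 nodes have a single neighbour: A, B, G, I, K, L, P, R.

8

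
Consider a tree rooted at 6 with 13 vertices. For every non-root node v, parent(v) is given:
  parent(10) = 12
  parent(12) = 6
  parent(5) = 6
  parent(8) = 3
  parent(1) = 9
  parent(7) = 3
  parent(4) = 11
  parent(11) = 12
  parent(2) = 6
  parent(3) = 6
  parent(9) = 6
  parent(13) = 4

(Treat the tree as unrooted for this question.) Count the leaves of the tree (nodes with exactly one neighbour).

7

Degree-1 nodes: 1, 2, 5, 7, 8, 10, 13 — 7 of them.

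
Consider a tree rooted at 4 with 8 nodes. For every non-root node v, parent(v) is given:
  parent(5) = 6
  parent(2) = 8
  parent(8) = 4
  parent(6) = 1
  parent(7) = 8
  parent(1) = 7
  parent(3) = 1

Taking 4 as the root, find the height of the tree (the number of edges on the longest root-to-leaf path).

The longest root-to-leaf path is 4–8–7–1–6–5 (5 edges).

5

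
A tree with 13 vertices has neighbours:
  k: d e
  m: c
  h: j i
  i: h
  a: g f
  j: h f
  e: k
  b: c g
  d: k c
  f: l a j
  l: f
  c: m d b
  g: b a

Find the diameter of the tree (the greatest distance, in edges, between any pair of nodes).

BFS from e reaches i last, at distance 10; BFS from i confirms no node is farther.
Path: e - k - d - c - b - g - a - f - j - h - i.

10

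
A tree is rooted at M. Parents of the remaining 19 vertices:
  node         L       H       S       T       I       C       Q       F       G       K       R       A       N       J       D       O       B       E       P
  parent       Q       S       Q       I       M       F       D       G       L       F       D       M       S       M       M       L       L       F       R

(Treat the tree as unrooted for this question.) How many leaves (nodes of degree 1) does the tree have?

Degree-1 nodes: A, B, C, E, H, J, K, N, O, P, T — 11 of them.

11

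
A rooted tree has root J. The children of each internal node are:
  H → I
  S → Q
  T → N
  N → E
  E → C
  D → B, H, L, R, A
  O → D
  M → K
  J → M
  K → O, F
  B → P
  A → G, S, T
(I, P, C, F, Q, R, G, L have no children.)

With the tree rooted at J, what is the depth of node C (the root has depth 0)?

Path from J to C: J → M → K → O → D → A → T → N → E → C, which has 9 edges.

9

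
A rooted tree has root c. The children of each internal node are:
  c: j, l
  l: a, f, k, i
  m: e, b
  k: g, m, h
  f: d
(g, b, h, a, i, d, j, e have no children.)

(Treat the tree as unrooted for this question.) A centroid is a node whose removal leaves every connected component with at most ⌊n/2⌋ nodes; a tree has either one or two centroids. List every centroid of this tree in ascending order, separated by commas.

l

Delete l: the remaining components have sizes 6, 2, 2, 1, 1. Max 6 ≤ 6, so l is a centroid.
No neighbour of l does as well, so l is the unique centroid.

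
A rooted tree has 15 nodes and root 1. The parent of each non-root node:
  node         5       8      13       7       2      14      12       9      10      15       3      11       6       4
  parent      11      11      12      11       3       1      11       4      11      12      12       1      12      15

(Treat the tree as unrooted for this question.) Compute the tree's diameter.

6

A longest path is 14 – 1 – 11 – 12 – 15 – 4 – 9, with 6 edges.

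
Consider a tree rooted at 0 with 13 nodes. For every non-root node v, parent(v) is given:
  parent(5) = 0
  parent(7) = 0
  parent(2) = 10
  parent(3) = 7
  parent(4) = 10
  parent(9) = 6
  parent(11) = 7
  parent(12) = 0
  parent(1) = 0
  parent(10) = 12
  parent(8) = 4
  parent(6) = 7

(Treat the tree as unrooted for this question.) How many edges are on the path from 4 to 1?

The path is 4 - 10 - 12 - 0 - 1, which has 4 edges.

4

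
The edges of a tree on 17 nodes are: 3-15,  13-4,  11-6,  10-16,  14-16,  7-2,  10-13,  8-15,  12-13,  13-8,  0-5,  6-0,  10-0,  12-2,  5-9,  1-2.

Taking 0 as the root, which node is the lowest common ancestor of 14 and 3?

Path 14→root: 14 16 10 0; path 3→root: 3 15 8 13 10 0.
First common node: 10.

10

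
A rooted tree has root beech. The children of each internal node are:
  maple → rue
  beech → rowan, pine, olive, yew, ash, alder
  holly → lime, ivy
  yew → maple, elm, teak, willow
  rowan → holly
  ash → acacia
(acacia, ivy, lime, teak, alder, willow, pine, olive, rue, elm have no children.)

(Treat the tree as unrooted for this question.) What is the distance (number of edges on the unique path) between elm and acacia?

4

The path is elm - yew - beech - ash - acacia, which has 4 edges.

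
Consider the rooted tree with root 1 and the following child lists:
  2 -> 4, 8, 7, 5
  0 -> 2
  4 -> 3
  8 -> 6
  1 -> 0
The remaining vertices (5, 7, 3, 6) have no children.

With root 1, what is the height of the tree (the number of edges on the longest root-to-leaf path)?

4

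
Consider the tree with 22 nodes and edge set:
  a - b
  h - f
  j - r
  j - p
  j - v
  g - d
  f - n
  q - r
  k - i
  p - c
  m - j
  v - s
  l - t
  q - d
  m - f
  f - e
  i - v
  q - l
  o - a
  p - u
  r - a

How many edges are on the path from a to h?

5

a–r–j–m–f–h: 5 edges.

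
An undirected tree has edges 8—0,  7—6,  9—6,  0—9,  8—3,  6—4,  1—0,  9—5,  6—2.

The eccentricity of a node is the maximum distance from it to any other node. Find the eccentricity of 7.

5

The node farthest from 7 is 3, via 7-6-9-0-8-3 — 5 edges.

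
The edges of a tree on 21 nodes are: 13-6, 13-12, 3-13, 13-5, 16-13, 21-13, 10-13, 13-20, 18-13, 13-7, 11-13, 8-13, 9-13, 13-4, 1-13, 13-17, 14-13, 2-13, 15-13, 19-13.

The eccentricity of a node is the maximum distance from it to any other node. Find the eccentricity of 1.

2

A farthest node from 1 is 6 (11, 15, 9, 4, 21, 10, 19, 18, 2, 5, 16, 14, 7, 8, 12, 3, 17, 20 also at distance 2).
The path 1-13-6 has 2 edges.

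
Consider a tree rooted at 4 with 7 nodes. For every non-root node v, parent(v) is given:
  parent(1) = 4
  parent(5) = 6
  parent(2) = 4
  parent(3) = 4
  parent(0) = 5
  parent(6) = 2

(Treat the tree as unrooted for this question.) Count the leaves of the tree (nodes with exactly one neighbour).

3

The leaves are 0, 1, 3.
That is 3 leaves.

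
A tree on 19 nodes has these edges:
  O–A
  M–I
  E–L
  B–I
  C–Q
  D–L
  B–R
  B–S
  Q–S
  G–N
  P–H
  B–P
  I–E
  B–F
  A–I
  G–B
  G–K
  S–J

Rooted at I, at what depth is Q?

3

I → B → S → Q — 3 edges.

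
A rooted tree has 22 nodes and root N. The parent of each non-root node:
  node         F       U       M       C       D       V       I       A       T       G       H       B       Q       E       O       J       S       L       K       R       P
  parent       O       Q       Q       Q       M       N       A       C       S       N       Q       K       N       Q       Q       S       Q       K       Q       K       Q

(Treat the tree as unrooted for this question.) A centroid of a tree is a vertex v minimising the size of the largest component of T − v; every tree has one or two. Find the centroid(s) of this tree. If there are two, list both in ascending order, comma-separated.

Q

Removing Q splits the tree into components of sizes 4, 3, 3, 3, 2, 2, 1, 1, 1, 1; the largest is 4 ≤ ⌊22/2⌋ = 11.
No neighbour of Q does as well, so Q is the unique centroid.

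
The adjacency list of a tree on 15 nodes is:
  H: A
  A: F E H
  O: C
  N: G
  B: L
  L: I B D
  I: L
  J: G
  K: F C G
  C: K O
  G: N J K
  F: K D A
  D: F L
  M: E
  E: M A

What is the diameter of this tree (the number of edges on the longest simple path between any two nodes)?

6

Starting from I, a farthest node is M at distance 6.
One longest path: I-L-D-F-A-E-M.
So the diameter is 6.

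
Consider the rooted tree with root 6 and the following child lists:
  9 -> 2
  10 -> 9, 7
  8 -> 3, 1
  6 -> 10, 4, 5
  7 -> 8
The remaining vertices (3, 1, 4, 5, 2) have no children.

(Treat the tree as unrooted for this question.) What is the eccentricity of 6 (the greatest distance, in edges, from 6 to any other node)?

A farthest node from 6 is 3 (1 also at distance 4).
The path 6-10-7-8-3 has 4 edges.

4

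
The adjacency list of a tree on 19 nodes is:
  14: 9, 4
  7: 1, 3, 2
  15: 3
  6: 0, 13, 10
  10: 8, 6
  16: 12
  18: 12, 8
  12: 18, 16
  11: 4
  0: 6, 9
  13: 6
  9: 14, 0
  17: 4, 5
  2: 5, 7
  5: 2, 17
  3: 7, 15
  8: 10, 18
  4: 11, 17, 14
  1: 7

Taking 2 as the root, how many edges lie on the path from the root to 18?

Climbing from 18 to the root: 18–8–10–6–0–9–14–4–17–5–2. That's 10 steps.

10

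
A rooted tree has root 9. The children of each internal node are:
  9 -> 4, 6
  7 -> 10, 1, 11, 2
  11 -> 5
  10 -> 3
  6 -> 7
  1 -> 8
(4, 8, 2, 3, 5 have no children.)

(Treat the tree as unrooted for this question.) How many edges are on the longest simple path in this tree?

5

BFS from 3 reaches 4 last, at distance 5; BFS from 4 confirms no node is farther.
Path: 3–10–7–6–9–4.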